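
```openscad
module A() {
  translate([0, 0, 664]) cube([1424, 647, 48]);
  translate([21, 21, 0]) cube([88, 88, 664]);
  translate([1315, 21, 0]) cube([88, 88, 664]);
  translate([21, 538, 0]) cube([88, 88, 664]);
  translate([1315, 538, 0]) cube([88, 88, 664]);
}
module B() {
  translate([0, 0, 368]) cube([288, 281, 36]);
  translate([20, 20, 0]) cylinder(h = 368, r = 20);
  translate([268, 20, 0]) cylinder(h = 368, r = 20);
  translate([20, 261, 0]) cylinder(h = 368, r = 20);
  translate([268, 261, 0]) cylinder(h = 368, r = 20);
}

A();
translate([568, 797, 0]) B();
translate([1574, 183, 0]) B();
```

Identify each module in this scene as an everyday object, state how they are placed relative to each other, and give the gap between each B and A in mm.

Each stool's nearest face is 150 mm from the table's bounding box.

A is a table. B is a stool. Two stools sit around the table at the +y, +x sides. The gap between each stool and the table is 150 mm.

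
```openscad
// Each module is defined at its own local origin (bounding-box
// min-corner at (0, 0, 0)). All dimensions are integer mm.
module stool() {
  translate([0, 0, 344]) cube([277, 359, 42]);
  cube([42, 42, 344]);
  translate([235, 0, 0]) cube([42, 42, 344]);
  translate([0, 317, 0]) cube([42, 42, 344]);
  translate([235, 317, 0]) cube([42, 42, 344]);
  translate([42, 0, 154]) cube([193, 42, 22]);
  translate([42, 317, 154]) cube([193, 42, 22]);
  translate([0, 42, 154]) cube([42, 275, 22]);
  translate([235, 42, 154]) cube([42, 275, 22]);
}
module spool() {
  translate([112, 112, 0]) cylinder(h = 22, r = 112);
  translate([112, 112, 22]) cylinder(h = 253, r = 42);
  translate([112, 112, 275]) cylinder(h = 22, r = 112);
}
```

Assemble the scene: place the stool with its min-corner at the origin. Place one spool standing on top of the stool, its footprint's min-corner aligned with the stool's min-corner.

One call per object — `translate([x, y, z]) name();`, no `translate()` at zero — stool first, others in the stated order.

stool();
translate([0, 0, 386]) spool();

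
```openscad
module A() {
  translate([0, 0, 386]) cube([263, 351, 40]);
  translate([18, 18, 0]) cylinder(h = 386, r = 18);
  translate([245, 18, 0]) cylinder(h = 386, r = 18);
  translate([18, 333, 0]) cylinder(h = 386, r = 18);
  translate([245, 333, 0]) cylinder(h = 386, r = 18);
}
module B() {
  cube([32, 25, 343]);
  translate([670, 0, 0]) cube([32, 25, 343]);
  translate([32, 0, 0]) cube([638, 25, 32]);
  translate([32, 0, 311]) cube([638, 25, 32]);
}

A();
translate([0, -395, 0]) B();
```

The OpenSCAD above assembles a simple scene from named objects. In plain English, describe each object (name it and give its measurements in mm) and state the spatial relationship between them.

A is a four-legged stool. The seat is 263×351 mm, 40 mm thick, top at z = 426 mm. It stands on four round legs, each 36 mm in diameter, from z = 0 to the seat underside, each leg's axis is inset half a diameter from the nearest pair of seat edges (so the leg's bounding box is flush with the corner).

B is a picture frame with a 638×279 mm rectangular opening (x by z) and a uniform 32 mm border on every side. Frame depth is 25 mm along y. It is built from two vertical stiles running the full outside height and two horizontal rails spanning the gap between the stiles.

The picture frame is on the floor beside the stool on its −y side.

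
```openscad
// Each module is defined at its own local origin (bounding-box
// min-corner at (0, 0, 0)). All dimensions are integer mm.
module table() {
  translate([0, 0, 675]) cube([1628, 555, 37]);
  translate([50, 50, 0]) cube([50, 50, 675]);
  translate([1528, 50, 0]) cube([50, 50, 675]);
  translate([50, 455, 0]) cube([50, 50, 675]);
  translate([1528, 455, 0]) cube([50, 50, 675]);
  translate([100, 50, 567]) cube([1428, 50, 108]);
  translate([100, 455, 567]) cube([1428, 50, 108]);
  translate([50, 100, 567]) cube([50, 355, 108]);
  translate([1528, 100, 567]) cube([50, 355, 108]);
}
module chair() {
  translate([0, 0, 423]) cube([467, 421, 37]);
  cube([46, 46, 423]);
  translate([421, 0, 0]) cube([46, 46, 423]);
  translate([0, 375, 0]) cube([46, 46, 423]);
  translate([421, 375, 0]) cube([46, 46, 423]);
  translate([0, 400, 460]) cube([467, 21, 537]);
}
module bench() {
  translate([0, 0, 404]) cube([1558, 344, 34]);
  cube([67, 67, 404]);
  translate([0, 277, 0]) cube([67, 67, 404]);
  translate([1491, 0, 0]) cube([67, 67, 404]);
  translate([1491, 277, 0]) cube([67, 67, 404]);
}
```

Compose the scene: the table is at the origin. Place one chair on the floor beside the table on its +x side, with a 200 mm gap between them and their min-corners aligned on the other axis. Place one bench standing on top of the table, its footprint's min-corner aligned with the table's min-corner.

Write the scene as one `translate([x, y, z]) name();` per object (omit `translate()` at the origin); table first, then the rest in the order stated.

table();
translate([1828, 0, 0]) chair();
translate([0, 0, 712]) bench();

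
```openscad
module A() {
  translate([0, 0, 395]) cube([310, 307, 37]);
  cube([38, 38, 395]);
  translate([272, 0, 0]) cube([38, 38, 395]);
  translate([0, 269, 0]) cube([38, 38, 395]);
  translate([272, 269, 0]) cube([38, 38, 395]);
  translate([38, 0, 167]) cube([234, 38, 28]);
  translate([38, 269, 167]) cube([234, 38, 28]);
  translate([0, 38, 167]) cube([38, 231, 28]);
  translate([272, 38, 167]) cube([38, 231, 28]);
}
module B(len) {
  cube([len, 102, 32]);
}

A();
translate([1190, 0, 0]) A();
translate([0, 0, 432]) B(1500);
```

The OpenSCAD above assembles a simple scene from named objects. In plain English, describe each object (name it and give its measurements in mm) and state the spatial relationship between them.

A is a four-legged stool. The seat is a 310×307×37 mm slab whose top surface is at z = 432 mm; four square legs, each 38×38 mm in cross-section, run from the floor (z = 0) to the underside of the seat, each flush with a corner of the seat. Four stretchers, 38 mm wide and 28 mm tall, connect adjacent legs with their undersides at z = 167 mm, each running between the inner faces of the legs it joins and aligned with the legs' outer faces on the other axis.

B is a rectangular beam 1500 mm long (x), 102 mm deep (y), 32 mm thick (z).

The beam spans the tops of two stools placed 880 mm apart, resting at z = 432 mm.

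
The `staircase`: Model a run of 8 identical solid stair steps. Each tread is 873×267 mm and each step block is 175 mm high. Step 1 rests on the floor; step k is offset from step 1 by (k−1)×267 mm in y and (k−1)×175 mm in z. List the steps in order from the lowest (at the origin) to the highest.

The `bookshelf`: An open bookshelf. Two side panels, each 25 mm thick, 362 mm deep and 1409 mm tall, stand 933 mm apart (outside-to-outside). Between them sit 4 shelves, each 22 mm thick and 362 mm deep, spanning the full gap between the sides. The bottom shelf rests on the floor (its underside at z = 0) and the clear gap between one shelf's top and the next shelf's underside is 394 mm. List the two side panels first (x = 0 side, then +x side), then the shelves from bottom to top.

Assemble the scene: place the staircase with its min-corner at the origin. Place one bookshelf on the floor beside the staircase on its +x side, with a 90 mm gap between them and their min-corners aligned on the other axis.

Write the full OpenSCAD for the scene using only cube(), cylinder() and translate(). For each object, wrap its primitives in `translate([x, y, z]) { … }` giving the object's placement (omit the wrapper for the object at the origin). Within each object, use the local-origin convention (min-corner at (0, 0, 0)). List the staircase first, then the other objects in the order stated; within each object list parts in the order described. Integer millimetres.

cube([873, 267, 175]);
translate([0, 267, 175]) cube([873, 267, 175]);
translate([0, 534, 350]) cube([873, 267, 175]);
translate([0, 801, 525]) cube([873, 267, 175]);
translate([0, 1068, 700]) cube([873, 267, 175]);
translate([0, 1335, 875]) cube([873, 267, 175]);
translate([0, 1602, 1050]) cube([873, 267, 175]);
translate([0, 1869, 1225]) cube([873, 267, 175]);
translate([963, 0, 0]) {
  cube([25, 362, 1409]);
  translate([908, 0, 0]) cube([25, 362, 1409]);
  translate([25, 0, 0]) cube([883, 362, 22]);
  translate([25, 0, 416]) cube([883, 362, 22]);
  translate([25, 0, 832]) cube([883, 362, 22]);
  translate([25, 0, 1248]) cube([883, 362, 22]);
}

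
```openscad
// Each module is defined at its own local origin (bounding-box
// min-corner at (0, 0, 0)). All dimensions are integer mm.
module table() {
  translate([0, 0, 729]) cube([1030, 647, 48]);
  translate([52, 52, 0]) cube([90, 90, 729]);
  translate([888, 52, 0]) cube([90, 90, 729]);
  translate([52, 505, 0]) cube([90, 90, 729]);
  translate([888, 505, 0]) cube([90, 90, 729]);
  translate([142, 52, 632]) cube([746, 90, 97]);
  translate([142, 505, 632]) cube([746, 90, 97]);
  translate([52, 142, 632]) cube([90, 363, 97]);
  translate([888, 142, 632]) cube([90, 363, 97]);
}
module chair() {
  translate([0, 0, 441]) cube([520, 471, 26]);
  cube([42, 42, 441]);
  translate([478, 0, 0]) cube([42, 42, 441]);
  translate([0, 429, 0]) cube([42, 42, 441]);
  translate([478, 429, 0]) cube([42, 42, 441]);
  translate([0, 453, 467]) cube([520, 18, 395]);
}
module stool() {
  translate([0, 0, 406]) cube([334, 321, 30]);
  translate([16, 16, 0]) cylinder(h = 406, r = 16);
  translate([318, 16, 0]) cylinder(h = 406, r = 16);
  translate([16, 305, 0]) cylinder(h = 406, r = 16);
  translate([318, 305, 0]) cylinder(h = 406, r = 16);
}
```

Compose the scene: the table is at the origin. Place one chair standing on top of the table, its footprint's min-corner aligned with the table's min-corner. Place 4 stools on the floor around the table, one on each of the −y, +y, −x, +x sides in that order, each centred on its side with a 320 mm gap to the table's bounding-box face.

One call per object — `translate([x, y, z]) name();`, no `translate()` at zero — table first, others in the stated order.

table();
translate([0, 0, 777]) chair();
translate([348, -641, 0]) stool();
translate([348, 967, 0]) stool();
translate([-654, 163, 0]) stool();
translate([1350, 163, 0]) stool();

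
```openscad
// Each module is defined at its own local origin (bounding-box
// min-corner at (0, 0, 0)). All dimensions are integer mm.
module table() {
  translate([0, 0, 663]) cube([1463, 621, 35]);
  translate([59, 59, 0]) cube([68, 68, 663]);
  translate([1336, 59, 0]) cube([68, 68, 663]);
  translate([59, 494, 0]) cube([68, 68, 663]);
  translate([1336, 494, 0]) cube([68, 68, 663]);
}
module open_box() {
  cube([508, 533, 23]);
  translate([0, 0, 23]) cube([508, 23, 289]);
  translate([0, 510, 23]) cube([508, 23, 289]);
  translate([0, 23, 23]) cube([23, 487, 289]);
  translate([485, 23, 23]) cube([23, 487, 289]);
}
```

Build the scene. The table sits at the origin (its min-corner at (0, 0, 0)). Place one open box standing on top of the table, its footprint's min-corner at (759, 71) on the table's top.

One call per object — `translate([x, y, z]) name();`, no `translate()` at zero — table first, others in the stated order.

table();
translate([759, 71, 698]) open_box();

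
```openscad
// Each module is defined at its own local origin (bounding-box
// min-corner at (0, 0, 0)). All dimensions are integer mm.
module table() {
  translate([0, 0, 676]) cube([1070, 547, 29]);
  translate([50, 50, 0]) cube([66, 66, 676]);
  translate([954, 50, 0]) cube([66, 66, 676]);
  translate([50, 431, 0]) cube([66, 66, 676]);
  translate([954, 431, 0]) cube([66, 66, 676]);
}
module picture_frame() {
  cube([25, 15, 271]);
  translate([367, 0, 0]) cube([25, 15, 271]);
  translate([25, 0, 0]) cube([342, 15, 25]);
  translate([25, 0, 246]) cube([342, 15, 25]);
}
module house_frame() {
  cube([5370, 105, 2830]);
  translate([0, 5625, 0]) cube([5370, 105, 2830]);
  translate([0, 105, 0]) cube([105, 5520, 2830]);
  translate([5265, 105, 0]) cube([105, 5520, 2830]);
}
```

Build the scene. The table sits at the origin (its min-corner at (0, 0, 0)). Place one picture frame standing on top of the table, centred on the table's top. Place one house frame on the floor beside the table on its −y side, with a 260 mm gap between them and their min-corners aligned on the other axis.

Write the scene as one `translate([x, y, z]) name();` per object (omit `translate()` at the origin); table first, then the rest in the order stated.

table();
translate([339, 266, 705]) picture_frame();
translate([0, -5990, 0]) house_frame();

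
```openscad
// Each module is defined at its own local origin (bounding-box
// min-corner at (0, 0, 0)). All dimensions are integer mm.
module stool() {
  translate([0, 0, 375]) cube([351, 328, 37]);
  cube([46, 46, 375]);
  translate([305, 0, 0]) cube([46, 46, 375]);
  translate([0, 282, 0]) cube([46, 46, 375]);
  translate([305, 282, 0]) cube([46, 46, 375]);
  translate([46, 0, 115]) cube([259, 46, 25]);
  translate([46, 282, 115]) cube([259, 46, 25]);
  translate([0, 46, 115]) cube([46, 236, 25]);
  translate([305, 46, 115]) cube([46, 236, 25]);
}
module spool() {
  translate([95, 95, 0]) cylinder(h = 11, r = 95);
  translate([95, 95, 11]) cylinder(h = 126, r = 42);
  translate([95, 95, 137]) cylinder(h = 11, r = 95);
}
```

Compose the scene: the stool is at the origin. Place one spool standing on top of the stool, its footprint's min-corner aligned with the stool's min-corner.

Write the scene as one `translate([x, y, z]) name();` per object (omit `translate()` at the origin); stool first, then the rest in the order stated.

stool();
translate([0, 0, 412]) spool();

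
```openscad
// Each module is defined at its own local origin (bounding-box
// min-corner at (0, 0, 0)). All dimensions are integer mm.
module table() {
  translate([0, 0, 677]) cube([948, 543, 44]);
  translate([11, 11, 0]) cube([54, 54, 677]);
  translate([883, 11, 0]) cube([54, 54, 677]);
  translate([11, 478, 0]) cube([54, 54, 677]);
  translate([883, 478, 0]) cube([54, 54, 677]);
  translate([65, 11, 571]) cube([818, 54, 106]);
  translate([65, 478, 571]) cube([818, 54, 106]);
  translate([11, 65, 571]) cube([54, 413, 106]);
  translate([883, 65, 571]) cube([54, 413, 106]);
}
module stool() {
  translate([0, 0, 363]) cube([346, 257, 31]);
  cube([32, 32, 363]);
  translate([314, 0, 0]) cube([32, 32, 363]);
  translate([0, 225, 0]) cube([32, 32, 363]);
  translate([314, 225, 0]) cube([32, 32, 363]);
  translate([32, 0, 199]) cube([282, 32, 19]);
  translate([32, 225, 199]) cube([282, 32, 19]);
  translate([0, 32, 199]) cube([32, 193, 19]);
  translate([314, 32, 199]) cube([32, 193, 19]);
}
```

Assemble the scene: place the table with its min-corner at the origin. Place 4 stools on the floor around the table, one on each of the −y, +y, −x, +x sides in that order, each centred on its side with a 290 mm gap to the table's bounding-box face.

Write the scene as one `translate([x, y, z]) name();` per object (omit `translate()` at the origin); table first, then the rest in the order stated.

table();
translate([301, -547, 0]) stool();
translate([301, 833, 0]) stool();
translate([-636, 143, 0]) stool();
translate([1238, 143, 0]) stool();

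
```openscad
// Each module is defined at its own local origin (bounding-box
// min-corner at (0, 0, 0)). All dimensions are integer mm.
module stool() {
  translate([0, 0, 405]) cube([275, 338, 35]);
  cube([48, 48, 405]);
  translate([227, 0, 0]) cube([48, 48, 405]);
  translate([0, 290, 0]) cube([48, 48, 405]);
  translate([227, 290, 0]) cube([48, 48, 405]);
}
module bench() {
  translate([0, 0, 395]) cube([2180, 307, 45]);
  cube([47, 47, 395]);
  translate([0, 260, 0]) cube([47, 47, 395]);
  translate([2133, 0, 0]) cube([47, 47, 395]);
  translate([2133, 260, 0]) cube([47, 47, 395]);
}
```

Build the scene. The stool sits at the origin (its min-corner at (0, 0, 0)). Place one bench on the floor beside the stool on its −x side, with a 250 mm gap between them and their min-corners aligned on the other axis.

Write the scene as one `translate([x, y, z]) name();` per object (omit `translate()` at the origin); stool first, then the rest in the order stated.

stool();
translate([-2430, 0, 0]) bench();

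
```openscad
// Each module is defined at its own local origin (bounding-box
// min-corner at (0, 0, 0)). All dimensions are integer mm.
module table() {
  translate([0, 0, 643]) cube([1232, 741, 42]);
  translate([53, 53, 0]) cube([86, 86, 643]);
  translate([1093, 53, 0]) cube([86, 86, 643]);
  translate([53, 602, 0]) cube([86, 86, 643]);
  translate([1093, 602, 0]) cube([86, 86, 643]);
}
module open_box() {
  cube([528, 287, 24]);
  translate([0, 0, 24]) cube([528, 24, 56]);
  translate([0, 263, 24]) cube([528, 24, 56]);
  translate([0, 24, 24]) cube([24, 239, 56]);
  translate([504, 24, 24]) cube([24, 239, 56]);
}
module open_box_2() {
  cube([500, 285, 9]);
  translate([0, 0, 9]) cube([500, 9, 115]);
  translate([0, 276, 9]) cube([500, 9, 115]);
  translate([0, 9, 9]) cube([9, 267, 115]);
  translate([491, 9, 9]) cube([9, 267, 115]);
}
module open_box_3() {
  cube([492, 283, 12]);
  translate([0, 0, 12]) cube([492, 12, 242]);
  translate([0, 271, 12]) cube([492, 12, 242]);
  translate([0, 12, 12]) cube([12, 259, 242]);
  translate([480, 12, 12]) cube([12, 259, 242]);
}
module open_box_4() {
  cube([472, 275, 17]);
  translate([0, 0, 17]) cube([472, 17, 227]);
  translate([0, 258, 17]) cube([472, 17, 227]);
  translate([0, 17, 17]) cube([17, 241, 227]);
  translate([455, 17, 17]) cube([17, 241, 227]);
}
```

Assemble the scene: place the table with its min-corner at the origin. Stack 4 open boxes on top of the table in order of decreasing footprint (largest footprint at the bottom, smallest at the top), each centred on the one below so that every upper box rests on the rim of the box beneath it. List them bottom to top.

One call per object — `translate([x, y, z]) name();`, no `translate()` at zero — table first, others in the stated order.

table();
translate([352, 227, 685]) open_box();
translate([366, 228, 765]) open_box_2();
translate([370, 229, 889]) open_box_3();
translate([380, 233, 1143]) open_box_4();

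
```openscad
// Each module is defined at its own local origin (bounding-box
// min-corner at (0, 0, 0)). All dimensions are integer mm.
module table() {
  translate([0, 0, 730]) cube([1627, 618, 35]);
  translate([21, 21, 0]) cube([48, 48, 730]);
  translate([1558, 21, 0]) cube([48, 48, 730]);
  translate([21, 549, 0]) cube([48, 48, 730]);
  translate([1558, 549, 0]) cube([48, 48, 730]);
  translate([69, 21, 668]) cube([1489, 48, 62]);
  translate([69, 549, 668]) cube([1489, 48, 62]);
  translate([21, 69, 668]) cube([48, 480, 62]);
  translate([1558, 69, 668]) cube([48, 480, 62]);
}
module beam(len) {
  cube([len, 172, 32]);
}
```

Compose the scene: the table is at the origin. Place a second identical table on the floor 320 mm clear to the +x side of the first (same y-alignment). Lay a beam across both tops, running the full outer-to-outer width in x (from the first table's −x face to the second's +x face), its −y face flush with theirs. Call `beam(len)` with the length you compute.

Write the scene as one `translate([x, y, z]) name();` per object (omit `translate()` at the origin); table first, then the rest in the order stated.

table();
translate([1947, 0, 0]) table();
translate([0, 0, 765]) beam(3574);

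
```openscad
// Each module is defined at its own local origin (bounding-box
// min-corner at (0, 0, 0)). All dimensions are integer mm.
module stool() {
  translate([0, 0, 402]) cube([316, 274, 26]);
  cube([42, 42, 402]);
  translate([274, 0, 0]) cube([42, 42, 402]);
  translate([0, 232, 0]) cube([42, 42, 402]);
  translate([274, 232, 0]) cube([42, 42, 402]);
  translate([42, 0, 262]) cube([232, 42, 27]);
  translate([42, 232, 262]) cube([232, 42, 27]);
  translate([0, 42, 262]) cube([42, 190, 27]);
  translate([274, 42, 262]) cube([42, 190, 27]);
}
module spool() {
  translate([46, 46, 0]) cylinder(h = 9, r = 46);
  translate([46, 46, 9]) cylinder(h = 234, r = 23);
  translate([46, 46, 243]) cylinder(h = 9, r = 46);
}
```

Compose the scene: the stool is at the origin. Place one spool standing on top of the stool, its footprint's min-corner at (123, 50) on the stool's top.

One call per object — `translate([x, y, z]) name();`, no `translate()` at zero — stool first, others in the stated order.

stool();
translate([123, 50, 428]) spool();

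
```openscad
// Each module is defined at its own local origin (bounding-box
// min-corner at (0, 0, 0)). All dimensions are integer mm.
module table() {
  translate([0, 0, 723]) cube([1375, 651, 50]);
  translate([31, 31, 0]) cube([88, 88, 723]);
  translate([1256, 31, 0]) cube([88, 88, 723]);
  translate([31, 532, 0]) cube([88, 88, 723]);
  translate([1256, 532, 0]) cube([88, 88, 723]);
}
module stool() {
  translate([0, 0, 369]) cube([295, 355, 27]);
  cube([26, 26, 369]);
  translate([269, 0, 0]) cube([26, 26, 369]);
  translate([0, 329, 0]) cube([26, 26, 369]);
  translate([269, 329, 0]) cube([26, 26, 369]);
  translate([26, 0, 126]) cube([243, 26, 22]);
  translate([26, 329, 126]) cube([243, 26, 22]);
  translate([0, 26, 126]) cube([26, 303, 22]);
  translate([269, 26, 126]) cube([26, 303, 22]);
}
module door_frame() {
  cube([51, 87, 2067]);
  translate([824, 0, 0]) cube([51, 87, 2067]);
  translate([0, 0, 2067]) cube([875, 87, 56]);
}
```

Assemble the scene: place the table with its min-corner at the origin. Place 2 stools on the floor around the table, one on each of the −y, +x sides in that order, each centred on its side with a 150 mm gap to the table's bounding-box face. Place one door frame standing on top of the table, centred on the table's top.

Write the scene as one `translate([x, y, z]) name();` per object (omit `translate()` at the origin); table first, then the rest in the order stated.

table();
translate([540, -505, 0]) stool();
translate([1525, 148, 0]) stool();
translate([250, 282, 773]) door_frame();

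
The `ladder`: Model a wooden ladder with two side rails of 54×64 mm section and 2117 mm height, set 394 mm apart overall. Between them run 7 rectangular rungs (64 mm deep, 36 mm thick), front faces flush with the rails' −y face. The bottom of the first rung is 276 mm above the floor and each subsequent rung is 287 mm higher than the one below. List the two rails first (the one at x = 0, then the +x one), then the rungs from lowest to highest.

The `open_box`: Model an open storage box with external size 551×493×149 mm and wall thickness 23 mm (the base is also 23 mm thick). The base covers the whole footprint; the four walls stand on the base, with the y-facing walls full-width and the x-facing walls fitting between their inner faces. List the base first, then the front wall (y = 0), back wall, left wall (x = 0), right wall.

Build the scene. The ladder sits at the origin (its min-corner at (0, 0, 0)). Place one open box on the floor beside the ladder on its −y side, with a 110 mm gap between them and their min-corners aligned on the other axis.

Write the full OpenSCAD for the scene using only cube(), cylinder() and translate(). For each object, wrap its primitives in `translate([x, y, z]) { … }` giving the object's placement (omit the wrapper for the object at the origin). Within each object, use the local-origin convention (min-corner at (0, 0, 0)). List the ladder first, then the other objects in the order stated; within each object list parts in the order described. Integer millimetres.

cube([54, 64, 2117]);
translate([340, 0, 0]) cube([54, 64, 2117]);
translate([54, 0, 276]) cube([286, 64, 36]);
translate([54, 0, 563]) cube([286, 64, 36]);
translate([54, 0, 850]) cube([286, 64, 36]);
translate([54, 0, 1137]) cube([286, 64, 36]);
translate([54, 0, 1424]) cube([286, 64, 36]);
translate([54, 0, 1711]) cube([286, 64, 36]);
translate([54, 0, 1998]) cube([286, 64, 36]);
translate([0, -603, 0]) {
  cube([551, 493, 23]);
  translate([0, 0, 23]) cube([551, 23, 126]);
  translate([0, 470, 23]) cube([551, 23, 126]);
  translate([0, 23, 23]) cube([23, 447, 126]);
  translate([528, 23, 23]) cube([23, 447, 126]);
}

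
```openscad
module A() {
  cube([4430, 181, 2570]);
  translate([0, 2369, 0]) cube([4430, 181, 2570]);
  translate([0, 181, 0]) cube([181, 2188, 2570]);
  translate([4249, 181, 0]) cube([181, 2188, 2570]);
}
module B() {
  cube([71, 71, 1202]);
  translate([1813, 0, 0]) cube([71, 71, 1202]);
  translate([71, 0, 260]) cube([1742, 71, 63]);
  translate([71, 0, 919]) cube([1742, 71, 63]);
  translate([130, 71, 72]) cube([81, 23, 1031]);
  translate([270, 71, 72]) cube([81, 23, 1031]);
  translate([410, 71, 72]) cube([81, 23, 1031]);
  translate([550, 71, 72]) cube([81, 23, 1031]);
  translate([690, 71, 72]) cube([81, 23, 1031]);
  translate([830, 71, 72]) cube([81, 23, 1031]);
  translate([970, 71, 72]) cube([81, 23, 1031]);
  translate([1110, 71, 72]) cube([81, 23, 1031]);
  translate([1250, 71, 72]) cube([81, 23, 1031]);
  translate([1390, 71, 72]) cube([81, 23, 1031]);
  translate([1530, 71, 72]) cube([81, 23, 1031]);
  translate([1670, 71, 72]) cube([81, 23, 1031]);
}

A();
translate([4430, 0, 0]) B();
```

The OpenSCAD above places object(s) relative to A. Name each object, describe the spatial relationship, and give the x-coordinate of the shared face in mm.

The house frame's +x face and the fence section's −x face are both at x = 4430 mm.

A is a house frame. B is a fence section. The fence section is against the house frame's +x side, with their −y faces flush. The x-coordinate of the shared face is 4430 mm.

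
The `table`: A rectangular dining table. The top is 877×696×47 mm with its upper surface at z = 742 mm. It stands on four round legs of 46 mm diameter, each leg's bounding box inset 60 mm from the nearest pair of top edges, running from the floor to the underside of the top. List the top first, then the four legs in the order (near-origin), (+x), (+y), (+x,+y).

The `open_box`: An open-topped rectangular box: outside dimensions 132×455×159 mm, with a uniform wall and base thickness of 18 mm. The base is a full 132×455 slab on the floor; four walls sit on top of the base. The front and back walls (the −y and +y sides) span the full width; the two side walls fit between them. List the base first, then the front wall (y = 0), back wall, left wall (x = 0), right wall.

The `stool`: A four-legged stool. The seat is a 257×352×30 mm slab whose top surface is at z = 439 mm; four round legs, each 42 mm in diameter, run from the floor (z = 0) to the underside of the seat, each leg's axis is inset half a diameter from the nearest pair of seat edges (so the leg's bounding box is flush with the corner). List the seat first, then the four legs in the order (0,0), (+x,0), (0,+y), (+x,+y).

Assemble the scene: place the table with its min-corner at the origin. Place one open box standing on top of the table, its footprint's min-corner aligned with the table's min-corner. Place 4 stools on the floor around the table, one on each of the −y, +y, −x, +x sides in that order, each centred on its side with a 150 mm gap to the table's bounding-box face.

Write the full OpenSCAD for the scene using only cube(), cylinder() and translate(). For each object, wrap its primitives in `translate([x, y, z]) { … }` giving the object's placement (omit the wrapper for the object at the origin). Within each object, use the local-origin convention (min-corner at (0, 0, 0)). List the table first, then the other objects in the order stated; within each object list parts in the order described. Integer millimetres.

translate([0, 0, 695]) cube([877, 696, 47]);
translate([83, 83, 0]) cylinder(h = 695, r = 23);
translate([794, 83, 0]) cylinder(h = 695, r = 23);
translate([83, 613, 0]) cylinder(h = 695, r = 23);
translate([794, 613, 0]) cylinder(h = 695, r = 23);
translate([0, 0, 742]) {
  cube([132, 455, 18]);
  translate([0, 0, 18]) cube([132, 18, 141]);
  translate([0, 437, 18]) cube([132, 18, 141]);
  translate([0, 18, 18]) cube([18, 419, 141]);
  translate([114, 18, 18]) cube([18, 419, 141]);
}
translate([310, -502, 0]) {
  translate([0, 0, 409]) cube([257, 352, 30]);
  translate([21, 21, 0]) cylinder(h = 409, r = 21);
  translate([236, 21, 0]) cylinder(h = 409, r = 21);
  translate([21, 331, 0]) cylinder(h = 409, r = 21);
  translate([236, 331, 0]) cylinder(h = 409, r = 21);
}
translate([310, 846, 0]) {
  translate([0, 0, 409]) cube([257, 352, 30]);
  translate([21, 21, 0]) cylinder(h = 409, r = 21);
  translate([236, 21, 0]) cylinder(h = 409, r = 21);
  translate([21, 331, 0]) cylinder(h = 409, r = 21);
  translate([236, 331, 0]) cylinder(h = 409, r = 21);
}
translate([-407, 172, 0]) {
  translate([0, 0, 409]) cube([257, 352, 30]);
  translate([21, 21, 0]) cylinder(h = 409, r = 21);
  translate([236, 21, 0]) cylinder(h = 409, r = 21);
  translate([21, 331, 0]) cylinder(h = 409, r = 21);
  translate([236, 331, 0]) cylinder(h = 409, r = 21);
}
translate([1027, 172, 0]) {
  translate([0, 0, 409]) cube([257, 352, 30]);
  translate([21, 21, 0]) cylinder(h = 409, r = 21);
  translate([236, 21, 0]) cylinder(h = 409, r = 21);
  translate([21, 331, 0]) cylinder(h = 409, r = 21);
  translate([236, 331, 0]) cylinder(h = 409, r = 21);
}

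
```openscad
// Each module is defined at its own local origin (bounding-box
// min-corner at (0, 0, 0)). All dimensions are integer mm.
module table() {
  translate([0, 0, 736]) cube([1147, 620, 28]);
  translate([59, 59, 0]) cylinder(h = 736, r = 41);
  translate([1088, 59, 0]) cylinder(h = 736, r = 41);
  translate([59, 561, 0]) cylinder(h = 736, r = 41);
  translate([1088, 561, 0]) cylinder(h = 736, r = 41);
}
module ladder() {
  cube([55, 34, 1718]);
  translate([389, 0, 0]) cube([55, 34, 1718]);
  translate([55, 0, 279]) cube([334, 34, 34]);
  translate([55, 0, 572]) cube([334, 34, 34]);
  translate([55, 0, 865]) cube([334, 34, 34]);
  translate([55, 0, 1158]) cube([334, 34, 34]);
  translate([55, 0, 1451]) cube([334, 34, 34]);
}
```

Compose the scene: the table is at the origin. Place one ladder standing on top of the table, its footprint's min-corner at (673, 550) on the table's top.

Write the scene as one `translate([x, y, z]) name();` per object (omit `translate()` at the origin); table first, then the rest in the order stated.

table();
translate([673, 550, 764]) ladder();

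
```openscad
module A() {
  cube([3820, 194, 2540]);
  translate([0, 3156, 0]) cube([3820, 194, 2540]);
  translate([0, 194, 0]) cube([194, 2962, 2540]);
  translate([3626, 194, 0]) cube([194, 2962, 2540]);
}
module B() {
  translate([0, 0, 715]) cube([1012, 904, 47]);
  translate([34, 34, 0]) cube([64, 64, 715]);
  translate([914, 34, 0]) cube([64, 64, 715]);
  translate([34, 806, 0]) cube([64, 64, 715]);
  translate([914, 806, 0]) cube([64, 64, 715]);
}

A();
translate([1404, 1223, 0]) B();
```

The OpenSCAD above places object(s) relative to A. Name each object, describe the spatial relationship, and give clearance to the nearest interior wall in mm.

Clearances: x = 1210, y = 1029; minimum 1029 mm.

A is a house frame. B is a table. The table sits inside the house frame, centred. The clearance to the nearest interior wall is 1029 mm.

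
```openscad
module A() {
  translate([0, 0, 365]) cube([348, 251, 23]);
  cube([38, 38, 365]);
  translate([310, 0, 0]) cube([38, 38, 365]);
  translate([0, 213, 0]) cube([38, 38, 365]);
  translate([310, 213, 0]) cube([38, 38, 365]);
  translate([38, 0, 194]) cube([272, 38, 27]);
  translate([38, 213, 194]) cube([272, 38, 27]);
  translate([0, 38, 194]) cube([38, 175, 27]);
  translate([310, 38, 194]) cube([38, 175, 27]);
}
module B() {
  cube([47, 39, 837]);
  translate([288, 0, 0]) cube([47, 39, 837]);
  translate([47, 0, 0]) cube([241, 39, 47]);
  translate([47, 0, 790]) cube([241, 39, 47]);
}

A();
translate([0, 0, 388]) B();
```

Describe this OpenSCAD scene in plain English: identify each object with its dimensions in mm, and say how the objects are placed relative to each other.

A is a four-legged stool. The seat is 348×251 mm, 23 mm thick, top at z = 388 mm. It stands on four square legs, each 38×38 mm in cross-section, from z = 0 to the seat underside, each flush with a corner of the seat. Four stretchers, 38 mm wide and 27 mm tall, connect adjacent legs with their undersides at z = 194 mm, each running between the inner faces of the legs it joins and aligned with the legs' outer faces on the other axis.

B is a rectangular picture frame lying in the x–z plane (depth along y). The opening is 241 mm wide (x) by 743 mm tall (z), surrounded by a border 47 mm wide on all four sides. The frame is 39 mm deep and is made of two full-height vertical stiles with two horizontal rails fitted between them.

The picture frame is on top of the stool.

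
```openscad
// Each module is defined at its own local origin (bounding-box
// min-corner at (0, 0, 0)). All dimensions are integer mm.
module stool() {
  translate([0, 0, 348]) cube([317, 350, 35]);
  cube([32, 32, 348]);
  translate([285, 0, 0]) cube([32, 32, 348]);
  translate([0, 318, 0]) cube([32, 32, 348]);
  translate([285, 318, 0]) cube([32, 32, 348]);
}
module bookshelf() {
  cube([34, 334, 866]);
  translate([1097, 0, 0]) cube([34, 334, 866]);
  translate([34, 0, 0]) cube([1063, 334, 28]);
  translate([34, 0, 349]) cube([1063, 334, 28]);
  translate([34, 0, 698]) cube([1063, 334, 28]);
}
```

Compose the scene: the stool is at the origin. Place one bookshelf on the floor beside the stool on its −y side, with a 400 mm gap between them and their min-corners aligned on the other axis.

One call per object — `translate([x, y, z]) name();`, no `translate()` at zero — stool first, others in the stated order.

stool();
translate([0, -734, 0]) bookshelf();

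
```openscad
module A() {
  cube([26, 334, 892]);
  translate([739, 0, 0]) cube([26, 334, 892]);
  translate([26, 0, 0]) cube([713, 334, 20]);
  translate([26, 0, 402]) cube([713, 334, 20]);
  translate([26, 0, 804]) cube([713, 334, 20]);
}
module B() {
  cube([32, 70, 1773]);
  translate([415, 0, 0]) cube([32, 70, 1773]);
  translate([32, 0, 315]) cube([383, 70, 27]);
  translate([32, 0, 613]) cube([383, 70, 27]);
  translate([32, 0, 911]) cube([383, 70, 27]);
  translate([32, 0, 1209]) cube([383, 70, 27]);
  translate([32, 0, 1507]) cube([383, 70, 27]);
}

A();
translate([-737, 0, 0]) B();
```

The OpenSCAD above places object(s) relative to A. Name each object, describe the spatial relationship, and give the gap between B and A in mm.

A is a bookshelf. B is a ladder. The ladder is on the floor beside the bookshelf on its −x side. The gap between the ladder and the bookshelf is 290 mm.

The ladder's nearest face is 290 mm from the bookshelf's −x face.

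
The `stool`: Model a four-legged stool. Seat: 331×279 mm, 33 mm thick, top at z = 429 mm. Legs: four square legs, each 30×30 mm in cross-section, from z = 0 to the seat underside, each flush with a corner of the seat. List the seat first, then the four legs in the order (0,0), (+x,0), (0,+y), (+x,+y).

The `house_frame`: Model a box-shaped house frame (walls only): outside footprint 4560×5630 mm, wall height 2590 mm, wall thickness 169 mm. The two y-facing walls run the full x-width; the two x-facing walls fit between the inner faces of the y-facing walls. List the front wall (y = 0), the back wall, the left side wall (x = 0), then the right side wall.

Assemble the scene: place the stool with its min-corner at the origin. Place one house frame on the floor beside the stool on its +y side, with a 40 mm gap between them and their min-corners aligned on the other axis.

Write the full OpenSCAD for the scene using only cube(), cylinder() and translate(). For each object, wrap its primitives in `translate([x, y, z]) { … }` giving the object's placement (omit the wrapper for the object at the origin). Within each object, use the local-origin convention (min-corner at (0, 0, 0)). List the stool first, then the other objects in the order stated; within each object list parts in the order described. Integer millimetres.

translate([0, 0, 396]) cube([331, 279, 33]);
cube([30, 30, 396]);
translate([301, 0, 0]) cube([30, 30, 396]);
translate([0, 249, 0]) cube([30, 30, 396]);
translate([301, 249, 0]) cube([30, 30, 396]);
translate([0, 319, 0]) {
  cube([4560, 169, 2590]);
  translate([0, 5461, 0]) cube([4560, 169, 2590]);
  translate([0, 169, 0]) cube([169, 5292, 2590]);
  translate([4391, 169, 0]) cube([169, 5292, 2590]);
}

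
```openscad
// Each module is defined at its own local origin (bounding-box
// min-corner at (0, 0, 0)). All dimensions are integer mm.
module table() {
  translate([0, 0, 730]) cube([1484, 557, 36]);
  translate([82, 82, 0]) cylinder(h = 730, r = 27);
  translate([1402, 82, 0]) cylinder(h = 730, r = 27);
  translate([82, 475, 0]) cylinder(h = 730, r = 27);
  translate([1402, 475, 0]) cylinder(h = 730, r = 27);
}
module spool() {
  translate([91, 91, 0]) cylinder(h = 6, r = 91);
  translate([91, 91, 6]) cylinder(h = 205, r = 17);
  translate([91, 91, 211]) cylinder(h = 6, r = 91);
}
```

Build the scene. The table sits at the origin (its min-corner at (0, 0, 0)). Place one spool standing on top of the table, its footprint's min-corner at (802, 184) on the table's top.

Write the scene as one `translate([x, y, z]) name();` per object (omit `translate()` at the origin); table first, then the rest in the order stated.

table();
translate([802, 184, 766]) spool();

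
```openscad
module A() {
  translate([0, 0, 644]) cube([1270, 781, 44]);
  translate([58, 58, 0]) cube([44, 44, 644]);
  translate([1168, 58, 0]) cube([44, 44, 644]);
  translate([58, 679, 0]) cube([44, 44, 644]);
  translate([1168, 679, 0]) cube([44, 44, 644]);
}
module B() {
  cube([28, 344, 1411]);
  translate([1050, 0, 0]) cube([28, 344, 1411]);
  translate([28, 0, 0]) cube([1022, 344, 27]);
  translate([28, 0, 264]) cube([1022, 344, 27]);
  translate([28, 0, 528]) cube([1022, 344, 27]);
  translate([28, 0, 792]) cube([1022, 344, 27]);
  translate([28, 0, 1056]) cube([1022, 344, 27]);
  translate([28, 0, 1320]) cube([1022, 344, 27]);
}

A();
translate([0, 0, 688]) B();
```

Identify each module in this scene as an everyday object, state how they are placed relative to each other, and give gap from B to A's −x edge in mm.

A is a table. B is a bookshelf. The bookshelf is on top of the table. The gap from the bookshelf to the table's −x edge is 0 mm.

The bookshelf's min-x is at 0; the table's min-x is 0; gap = 0 mm.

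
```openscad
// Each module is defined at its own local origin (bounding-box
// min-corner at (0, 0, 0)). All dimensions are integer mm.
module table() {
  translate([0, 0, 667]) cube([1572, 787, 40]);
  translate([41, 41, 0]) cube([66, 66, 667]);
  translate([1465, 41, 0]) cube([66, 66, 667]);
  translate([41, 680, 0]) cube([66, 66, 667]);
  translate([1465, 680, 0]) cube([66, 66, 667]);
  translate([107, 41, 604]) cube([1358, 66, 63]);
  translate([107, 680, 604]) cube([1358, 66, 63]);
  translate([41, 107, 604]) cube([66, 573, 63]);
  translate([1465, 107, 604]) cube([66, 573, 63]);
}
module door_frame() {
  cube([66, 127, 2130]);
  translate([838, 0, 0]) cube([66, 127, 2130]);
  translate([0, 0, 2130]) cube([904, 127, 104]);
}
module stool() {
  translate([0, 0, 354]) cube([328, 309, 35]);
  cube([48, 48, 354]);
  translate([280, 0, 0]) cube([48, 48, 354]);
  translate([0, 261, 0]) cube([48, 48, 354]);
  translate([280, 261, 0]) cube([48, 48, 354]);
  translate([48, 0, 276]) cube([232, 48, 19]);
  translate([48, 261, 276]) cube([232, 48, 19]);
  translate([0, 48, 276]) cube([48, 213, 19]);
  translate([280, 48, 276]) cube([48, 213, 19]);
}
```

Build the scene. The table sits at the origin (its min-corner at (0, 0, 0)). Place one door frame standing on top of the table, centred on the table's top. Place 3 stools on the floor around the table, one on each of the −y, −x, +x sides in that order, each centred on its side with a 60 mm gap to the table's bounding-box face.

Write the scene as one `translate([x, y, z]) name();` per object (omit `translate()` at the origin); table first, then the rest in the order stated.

table();
translate([334, 330, 707]) door_frame();
translate([622, -369, 0]) stool();
translate([-388, 239, 0]) stool();
translate([1632, 239, 0]) stool();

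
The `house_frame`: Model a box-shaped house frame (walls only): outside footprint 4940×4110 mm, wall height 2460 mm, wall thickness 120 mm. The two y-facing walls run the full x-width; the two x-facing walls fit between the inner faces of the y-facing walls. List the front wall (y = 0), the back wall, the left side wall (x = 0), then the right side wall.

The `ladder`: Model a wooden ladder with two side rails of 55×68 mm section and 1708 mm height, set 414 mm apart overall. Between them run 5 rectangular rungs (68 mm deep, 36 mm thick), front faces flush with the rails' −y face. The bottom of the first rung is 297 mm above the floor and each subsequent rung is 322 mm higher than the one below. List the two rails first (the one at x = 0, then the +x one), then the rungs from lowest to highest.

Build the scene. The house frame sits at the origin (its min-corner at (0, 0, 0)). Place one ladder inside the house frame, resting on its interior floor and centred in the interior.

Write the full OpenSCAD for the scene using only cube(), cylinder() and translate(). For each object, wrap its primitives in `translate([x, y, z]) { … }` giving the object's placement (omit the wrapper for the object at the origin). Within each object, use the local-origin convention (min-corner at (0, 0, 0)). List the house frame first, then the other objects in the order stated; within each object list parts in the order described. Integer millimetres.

cube([4940, 120, 2460]);
translate([0, 3990, 0]) cube([4940, 120, 2460]);
translate([0, 120, 0]) cube([120, 3870, 2460]);
translate([4820, 120, 0]) cube([120, 3870, 2460]);
translate([2263, 2021, 0]) {
  cube([55, 68, 1708]);
  translate([359, 0, 0]) cube([55, 68, 1708]);
  translate([55, 0, 297]) cube([304, 68, 36]);
  translate([55, 0, 619]) cube([304, 68, 36]);
  translate([55, 0, 941]) cube([304, 68, 36]);
  translate([55, 0, 1263]) cube([304, 68, 36]);
  translate([55, 0, 1585]) cube([304, 68, 36]);
}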